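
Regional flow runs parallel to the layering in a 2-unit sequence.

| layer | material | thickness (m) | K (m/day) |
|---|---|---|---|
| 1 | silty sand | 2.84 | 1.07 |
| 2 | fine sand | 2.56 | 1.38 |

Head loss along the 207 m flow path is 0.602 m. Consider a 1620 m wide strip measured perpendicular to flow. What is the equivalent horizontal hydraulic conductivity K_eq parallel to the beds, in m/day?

1.22

Flow is parallel to layering, so each bed carries its own Darcy discharge and the transmissivities add.
Σ(K_i·b_i) = 1.07×2.84 + 1.38×2.56 = 6.572 m²/day.
Total thickness b = 5.400 m, so K_eq = Σ(K_i·b_i)/b = 1.217 m/day.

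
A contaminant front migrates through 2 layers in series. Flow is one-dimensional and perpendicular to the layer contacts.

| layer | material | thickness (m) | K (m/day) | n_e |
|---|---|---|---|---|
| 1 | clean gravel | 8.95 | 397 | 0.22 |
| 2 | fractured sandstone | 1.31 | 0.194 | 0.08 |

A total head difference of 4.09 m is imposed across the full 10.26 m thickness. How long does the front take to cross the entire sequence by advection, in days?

3.44

With flow normal to the layers, continuity requires the same specific discharge q through every layer.
Σ(b_i/K_i) = 8.95/397 + 1.31/0.194 = 6.775 d.
q = Δh / Σ(b_i/K_i) = 4.09 / 6.775 = 0.6037 m/day.
In each layer the seepage velocity is v_i = q/n_i, so the layer transit time is t_i = b_i·n_i / q:
  layer 1 (clean gravel): t_1 = 8.95 × 0.22 / 0.6037 = 3.262 d
  layer 2 (fractured sandstone): t_2 = 1.31 × 0.08 / 0.6037 = 0.1736 d
Total t = Σ t_i = 3.435 days.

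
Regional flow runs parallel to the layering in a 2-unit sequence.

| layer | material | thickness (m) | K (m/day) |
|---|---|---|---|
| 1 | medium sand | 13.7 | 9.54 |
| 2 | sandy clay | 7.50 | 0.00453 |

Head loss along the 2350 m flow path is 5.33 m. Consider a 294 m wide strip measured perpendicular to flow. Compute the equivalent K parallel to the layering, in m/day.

6.17

Flow is parallel to layering, so each bed carries its own Darcy discharge and the transmissivities add.
Σ(K_i·b_i) = 9.54×13.7 + 0.00453×7.50 = 130.7 m²/day.
Total thickness b = 21.20 m, so K_eq = Σ(K_i·b_i)/b = 6.167 m/day.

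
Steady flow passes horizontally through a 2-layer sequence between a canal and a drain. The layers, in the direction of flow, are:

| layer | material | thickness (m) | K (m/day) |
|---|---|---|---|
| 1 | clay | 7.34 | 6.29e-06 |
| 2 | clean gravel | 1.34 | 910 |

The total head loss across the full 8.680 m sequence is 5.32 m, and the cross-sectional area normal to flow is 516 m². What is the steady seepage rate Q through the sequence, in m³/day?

Flow is perpendicular to layering, so the layers act in series and the equivalent K is the thickness-weighted harmonic mean.
Total thickness L = 7.34 + 1.34 = 8.680 m.
Σ(b_i/K_i) = 7.34/6.29e-06 + 1.34/910 = 1.167e+06 d.
K_eq = L / Σ(b_i/K_i) = 8.680 / 1.167e+06 = 7.438e-06 m/day.
Q = K_eq · A · (Δh/L) = 7.438e-06 × 516 × (5.32/8.680) = 0.002352 m³/day.

0.00235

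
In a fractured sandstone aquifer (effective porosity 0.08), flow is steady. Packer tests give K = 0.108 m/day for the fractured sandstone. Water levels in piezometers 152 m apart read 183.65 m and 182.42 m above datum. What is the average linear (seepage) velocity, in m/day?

Hydraulic gradient i = (183.65 − 182.42) / 152 = 1.23 / 152 = 0.008092.
Darcy flux q = K · i = 0.1080 × 0.008092 = 0.0008739 m/day.
Seepage velocity v = q / n_e = 0.0008739 / 0.08 = 0.01092 m/day.

0.0109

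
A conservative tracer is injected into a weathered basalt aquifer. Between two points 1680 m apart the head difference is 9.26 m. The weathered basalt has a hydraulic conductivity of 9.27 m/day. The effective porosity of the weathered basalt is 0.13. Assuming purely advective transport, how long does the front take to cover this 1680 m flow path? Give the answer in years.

Hydraulic gradient i = Δh / L = 9.26 / 1680 = 0.005512.
Darcy flux q = K · i = 9.270 × 0.005512 = 0.05110 m/day.
Seepage velocity v = q / n_e = 0.05110 / 0.13 = 0.3930 m/day.
Travel time t = L / v = 1680 / 0.3930 = 4274 days = 11.70 years.

11.7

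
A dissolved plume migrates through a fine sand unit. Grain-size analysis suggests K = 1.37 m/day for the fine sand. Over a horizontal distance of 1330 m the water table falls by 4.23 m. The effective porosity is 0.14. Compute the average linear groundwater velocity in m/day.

0.0311

Hydraulic gradient i = Δh / L = 4.23 / 1330 = 0.003180.
Darcy flux q = K · i = 1.370 × 0.003180 = 0.004357 m/day.
Seepage velocity v = q / n_e = 0.004357 / 0.14 = 0.03112 m/day.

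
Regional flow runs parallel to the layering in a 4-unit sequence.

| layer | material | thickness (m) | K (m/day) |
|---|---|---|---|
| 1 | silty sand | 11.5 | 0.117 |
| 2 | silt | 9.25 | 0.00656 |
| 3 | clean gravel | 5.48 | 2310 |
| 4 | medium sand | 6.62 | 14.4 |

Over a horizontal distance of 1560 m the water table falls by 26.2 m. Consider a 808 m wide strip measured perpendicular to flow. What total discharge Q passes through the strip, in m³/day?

Flow is parallel to layering, so each bed carries its own Darcy discharge and the transmissivities add.
Σ(K_i·b_i) = 0.117×11.5 + 0.00656×9.25 + 2310×5.48 + 14.4×6.62 = 12756 m²/day.
Hydraulic gradient i = Δh / L = 26.2 / 1560 = 0.01679.
Q = Σ(K_i·b_i) · W · i = 12756 × 808 × 0.01679 = 1.731e+05 m³/day.

173000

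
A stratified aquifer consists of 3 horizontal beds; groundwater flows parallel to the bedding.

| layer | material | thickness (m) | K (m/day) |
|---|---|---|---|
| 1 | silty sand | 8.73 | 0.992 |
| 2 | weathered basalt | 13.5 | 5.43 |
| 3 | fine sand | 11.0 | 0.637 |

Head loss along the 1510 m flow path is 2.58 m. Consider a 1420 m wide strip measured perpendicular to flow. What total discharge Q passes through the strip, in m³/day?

Flow is parallel to layering, so each bed carries its own Darcy discharge and the transmissivities add.
Σ(K_i·b_i) = 0.992×8.73 + 5.43×13.5 + 0.637×11.0 = 88.97 m²/day.
Hydraulic gradient i = Δh / L = 2.58 / 1510 = 0.001709.
Q = Σ(K_i·b_i) · W · i = 88.97 × 1420 × 0.001709 = 215.9 m³/day.

216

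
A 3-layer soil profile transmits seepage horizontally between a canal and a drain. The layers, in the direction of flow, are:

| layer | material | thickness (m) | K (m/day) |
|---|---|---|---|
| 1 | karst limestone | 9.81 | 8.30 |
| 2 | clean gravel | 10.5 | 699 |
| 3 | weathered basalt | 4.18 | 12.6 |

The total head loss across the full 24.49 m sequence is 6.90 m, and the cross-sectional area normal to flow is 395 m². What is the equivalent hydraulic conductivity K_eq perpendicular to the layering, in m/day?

Flow is perpendicular to layering, so the layers act in series and the equivalent K is the thickness-weighted harmonic mean.
Total thickness L = 9.81 + 10.5 + 4.18 = 24.49 m.
Σ(b_i/K_i) = 9.81/8.30 + 10.5/699 + 4.18/12.6 = 1.529 d.
K_eq = L / Σ(b_i/K_i) = 24.49 / 1.529 = 16.02 m/day.

16.0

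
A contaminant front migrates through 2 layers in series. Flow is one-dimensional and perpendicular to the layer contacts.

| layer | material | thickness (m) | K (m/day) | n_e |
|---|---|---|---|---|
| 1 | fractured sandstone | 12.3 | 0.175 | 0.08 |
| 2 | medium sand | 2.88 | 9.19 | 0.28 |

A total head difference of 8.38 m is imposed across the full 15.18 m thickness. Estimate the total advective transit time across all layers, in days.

15.1

With flow normal to the layers, continuity requires the same specific discharge q through every layer.
Σ(b_i/K_i) = 12.3/0.175 + 2.88/9.19 = 70.60 d.
q = Δh / Σ(b_i/K_i) = 8.38 / 70.60 = 0.1187 m/day.
In each layer the seepage velocity is v_i = q/n_i, so the layer transit time is t_i = b_i·n_i / q:
  layer 1 (fractured sandstone): t_1 = 12.3 × 0.08 / 0.1187 = 8.290 d
  layer 2 (medium sand): t_2 = 2.88 × 0.28 / 0.1187 = 6.794 d
Total t = Σ t_i = 15.08 days.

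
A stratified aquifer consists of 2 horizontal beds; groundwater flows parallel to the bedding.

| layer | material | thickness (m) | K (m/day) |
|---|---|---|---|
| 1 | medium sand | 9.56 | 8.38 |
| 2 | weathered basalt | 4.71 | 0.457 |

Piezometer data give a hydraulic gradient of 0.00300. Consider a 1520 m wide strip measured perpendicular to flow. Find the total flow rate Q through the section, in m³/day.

Flow is parallel to layering, so each bed carries its own Darcy discharge and the transmissivities add.
Σ(K_i·b_i) = 8.38×9.56 + 0.457×4.71 = 82.27 m²/day.
Hydraulic gradient i = 0.00300.
Q = Σ(K_i·b_i) · W · i = 82.27 × 1520 × 0.003000 = 375.1 m³/day.

375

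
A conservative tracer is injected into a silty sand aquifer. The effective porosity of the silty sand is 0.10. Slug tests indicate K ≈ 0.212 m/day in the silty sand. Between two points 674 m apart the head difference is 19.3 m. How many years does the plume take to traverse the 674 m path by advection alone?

Hydraulic gradient i = Δh / L = 19.3 / 674 = 0.02864.
Darcy flux q = K · i = 0.2120 × 0.02864 = 0.006071 m/day.
Seepage velocity v = q / n_e = 0.006071 / 0.10 = 0.06071 m/day.
Travel time t = L / v = 674 / 0.06071 = 11103 days = 30.40 years.

30.4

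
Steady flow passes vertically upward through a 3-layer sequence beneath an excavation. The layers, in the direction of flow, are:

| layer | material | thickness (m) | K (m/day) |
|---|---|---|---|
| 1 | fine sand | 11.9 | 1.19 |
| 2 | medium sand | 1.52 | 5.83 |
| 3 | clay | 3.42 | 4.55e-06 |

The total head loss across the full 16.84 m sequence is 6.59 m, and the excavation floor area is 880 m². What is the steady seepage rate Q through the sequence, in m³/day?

0.00772

Flow is perpendicular to layering, so the layers act in series and the equivalent K is the thickness-weighted harmonic mean.
Total thickness L = 11.9 + 1.52 + 3.42 = 16.84 m.
Σ(b_i/K_i) = 11.9/1.19 + 1.52/5.83 + 3.42/4.55e-06 = 7.517e+05 d.
K_eq = L / Σ(b_i/K_i) = 16.84 / 7.517e+05 = 2.240e-05 m/day.
Q = K_eq · A · (Δh/L) = 2.240e-05 × 880 × (6.59/16.84) = 0.007715 m³/day.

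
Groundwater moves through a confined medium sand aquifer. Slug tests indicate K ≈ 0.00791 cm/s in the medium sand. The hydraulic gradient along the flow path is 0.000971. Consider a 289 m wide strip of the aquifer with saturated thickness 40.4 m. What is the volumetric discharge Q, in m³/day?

77.5

Convert K: 0.00791 cm/s × 864 = 6.834 m/day.
Cross-sectional area A = 289 × 40.4 = 11676 m².
Hydraulic gradient i = 0.000971.
Darcy's law: Q = K · A · i = 6.834 × 11676 × 0.0009710 = 77.48 m³/day.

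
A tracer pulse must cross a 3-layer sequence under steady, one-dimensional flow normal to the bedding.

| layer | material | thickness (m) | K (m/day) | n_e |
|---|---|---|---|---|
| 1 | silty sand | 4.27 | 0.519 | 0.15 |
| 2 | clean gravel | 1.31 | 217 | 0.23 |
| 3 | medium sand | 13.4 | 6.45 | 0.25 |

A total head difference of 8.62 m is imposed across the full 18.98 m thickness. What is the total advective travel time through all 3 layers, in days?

5.13

With flow normal to the layers, continuity requires the same specific discharge q through every layer.
Σ(b_i/K_i) = 4.27/0.519 + 1.31/217 + 13.4/6.45 = 10.31 d.
q = Δh / Σ(b_i/K_i) = 8.62 / 10.31 = 0.8360 m/day.
In each layer the seepage velocity is v_i = q/n_i, so the layer transit time is t_i = b_i·n_i / q:
  layer 1 (silty sand): t_1 = 4.27 × 0.15 / 0.8360 = 0.7661 d
  layer 2 (clean gravel): t_2 = 1.31 × 0.23 / 0.8360 = 0.3604 d
  layer 3 (medium sand): t_3 = 13.4 × 0.25 / 0.8360 = 4.007 d
Total t = Σ t_i = 5.134 days.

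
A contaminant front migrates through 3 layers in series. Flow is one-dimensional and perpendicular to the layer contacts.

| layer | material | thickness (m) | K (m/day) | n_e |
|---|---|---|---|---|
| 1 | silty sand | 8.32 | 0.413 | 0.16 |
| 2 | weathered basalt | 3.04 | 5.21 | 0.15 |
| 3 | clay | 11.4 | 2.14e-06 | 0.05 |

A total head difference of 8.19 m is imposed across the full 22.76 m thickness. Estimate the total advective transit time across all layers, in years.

With flow normal to the layers, continuity requires the same specific discharge q through every layer.
Σ(b_i/K_i) = 8.32/0.413 + 3.04/5.21 + 11.4/2.14e-06 = 5.327e+06 d.
q = Δh / Σ(b_i/K_i) = 8.19 / 5.327e+06 = 1.537e-06 m/day.
In each layer the seepage velocity is v_i = q/n_i, so the layer transit time is t_i = b_i·n_i / q:
  layer 1 (silty sand): t_1 = 8.32 × 0.16 / 1.537e-06 = 8.659e+05 d
  layer 2 (weathered basalt): t_2 = 3.04 × 0.15 / 1.537e-06 = 2.966e+05 d
  layer 3 (clay): t_3 = 11.4 × 0.05 / 1.537e-06 = 3.708e+05 d
Total t = Σ t_i = 1.533e+06 days = 4198 years.

4200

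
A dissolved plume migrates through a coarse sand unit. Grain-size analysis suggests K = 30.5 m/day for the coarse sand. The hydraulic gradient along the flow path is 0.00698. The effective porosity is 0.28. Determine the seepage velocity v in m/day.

Hydraulic gradient i = 0.00698.
Darcy flux q = K · i = 30.50 × 0.006980 = 0.2129 m/day.
Seepage velocity v = q / n_e = 0.2129 / 0.28 = 0.7603 m/day.

0.760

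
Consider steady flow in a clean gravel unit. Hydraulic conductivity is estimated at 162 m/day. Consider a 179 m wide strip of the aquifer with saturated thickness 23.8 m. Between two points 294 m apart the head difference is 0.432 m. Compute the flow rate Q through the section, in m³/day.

1010

Cross-sectional area A = 179 × 23.8 = 4260 m².
Hydraulic gradient i = Δh / L = 0.432 / 294 = 0.001469.
Darcy's law: Q = K · A · i = 162.0 × 4260 × 0.001469 = 1014 m³/day.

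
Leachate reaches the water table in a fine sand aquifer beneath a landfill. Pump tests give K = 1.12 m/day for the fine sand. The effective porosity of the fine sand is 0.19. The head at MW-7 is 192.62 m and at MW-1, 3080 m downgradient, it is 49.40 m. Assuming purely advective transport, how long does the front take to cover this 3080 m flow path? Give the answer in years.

30.8

Hydraulic gradient i = (192.62 − 49.40) / 3080 = 143.22 / 3080 = 0.04650.
Darcy flux q = K · i = 1.120 × 0.04650 = 0.05208 m/day.
Seepage velocity v = q / n_e = 0.05208 / 0.19 = 0.2741 m/day.
Travel time t = L / v = 3080 / 0.2741 = 11237 days = 30.76 years.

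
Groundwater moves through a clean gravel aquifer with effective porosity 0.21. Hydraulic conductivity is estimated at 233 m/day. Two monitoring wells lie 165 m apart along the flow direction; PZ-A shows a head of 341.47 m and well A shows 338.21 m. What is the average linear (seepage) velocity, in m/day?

Hydraulic gradient i = (341.47 − 338.21) / 165 = 3.26 / 165 = 0.01976.
Darcy flux q = K · i = 233.0 × 0.01976 = 4.604 m/day.
Seepage velocity v = q / n_e = 4.604 / 0.21 = 21.92 m/day.

21.9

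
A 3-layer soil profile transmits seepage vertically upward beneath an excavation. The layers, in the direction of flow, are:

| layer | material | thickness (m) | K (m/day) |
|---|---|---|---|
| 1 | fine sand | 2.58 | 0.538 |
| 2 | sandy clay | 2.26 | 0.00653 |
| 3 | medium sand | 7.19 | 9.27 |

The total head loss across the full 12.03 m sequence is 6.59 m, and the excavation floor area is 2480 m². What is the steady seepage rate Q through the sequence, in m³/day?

46.5

Flow is perpendicular to layering, so the layers act in series and the equivalent K is the thickness-weighted harmonic mean.
Total thickness L = 2.58 + 2.26 + 7.19 = 12.03 m.
Σ(b_i/K_i) = 2.58/0.538 + 2.26/0.00653 + 7.19/9.27 = 351.7 d.
K_eq = L / Σ(b_i/K_i) = 12.03 / 351.7 = 0.03421 m/day.
Q = K_eq · A · (Δh/L) = 0.03421 × 2480 × (6.59/12.03) = 46.47 m³/day.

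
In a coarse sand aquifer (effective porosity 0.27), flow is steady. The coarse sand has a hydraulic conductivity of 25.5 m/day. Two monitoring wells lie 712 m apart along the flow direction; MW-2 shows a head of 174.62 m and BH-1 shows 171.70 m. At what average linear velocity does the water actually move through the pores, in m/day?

Hydraulic gradient i = (174.62 − 171.70) / 712 = 2.92 / 712 = 0.004101.
Darcy flux q = K · i = 25.50 × 0.004101 = 0.1046 m/day.
Seepage velocity v = q / n_e = 0.1046 / 0.27 = 0.3873 m/day.

0.387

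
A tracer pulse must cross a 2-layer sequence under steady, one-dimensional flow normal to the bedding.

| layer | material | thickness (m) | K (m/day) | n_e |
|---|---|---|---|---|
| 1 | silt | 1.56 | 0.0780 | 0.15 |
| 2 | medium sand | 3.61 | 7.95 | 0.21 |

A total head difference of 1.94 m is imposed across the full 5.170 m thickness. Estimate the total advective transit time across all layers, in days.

With flow normal to the layers, continuity requires the same specific discharge q through every layer.
Σ(b_i/K_i) = 1.56/0.0780 + 3.61/7.95 = 20.45 d.
q = Δh / Σ(b_i/K_i) = 1.94 / 20.45 = 0.09485 m/day.
In each layer the seepage velocity is v_i = q/n_i, so the layer transit time is t_i = b_i·n_i / q:
  layer 1 (silt): t_1 = 1.56 × 0.15 / 0.09485 = 2.467 d
  layer 2 (medium sand): t_2 = 3.61 × 0.21 / 0.09485 = 7.993 d
Total t = Σ t_i = 10.46 days.

10.5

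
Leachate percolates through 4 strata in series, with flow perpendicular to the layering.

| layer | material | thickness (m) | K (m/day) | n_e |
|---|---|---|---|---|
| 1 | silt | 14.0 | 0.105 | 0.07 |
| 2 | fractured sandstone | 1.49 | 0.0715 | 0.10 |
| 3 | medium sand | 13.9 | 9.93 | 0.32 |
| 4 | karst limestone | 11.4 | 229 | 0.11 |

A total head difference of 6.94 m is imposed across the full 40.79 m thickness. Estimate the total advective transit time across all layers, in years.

0.419

With flow normal to the layers, continuity requires the same specific discharge q through every layer.
Σ(b_i/K_i) = 14.0/0.105 + 1.49/0.0715 + 13.9/9.93 + 11.4/229 = 155.6 d.
q = Δh / Σ(b_i/K_i) = 6.94 / 155.6 = 0.04460 m/day.
In each layer the seepage velocity is v_i = q/n_i, so the layer transit time is t_i = b_i·n_i / q:
  layer 1 (silt): t_1 = 14.0 × 0.07 / 0.04460 = 21.98 d
  layer 2 (fractured sandstone): t_2 = 1.49 × 0.10 / 0.04460 = 3.341 d
  layer 3 (medium sand): t_3 = 13.9 × 0.32 / 0.04460 = 99.74 d
  layer 4 (karst limestone): t_4 = 11.4 × 0.11 / 0.04460 = 28.12 d
Total t = Σ t_i = 153.2 days = 0.4194 years.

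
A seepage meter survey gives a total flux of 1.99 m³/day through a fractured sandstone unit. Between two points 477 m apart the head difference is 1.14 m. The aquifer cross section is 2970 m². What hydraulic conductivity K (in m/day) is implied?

Hydraulic gradient i = Δh / L = 1.14 / 477 = 0.002390.
From Q = K·A·i, K = Q / (A·i) = 1.99 / (2970 × 0.002390) = 0.2804 m/day.

0.280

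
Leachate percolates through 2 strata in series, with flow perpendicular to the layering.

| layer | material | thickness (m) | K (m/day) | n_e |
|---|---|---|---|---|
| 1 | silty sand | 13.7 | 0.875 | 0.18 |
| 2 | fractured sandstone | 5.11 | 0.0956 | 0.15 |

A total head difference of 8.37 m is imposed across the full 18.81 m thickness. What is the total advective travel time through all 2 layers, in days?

26.7

With flow normal to the layers, continuity requires the same specific discharge q through every layer.
Σ(b_i/K_i) = 13.7/0.875 + 5.11/0.0956 = 69.11 d.
q = Δh / Σ(b_i/K_i) = 8.37 / 69.11 = 0.1211 m/day.
In each layer the seepage velocity is v_i = q/n_i, so the layer transit time is t_i = b_i·n_i / q:
  layer 1 (silty sand): t_1 = 13.7 × 0.18 / 0.1211 = 20.36 d
  layer 2 (fractured sandstone): t_2 = 5.11 × 0.15 / 0.1211 = 6.329 d
Total t = Σ t_i = 26.69 days.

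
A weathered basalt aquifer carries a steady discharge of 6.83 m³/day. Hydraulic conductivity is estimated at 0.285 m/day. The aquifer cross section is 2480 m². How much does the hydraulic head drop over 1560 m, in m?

15.1

From Q = K·A·i, i = Q / (K·A) = 6.83 / (0.2850 × 2480) = 0.009663.
Head loss Δh = i · L = 0.009663 × 1560 = 15.07 m.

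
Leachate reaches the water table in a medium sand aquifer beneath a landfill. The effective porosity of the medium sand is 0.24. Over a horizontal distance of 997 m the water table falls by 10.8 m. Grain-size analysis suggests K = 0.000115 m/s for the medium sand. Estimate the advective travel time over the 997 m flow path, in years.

6.09

Convert K: 0.000115 m/s × 86400 = 9.936 m/day.
Hydraulic gradient i = Δh / L = 10.8 / 997 = 0.01083.
Darcy flux q = K · i = 9.936 × 0.01083 = 0.1076 m/day.
Seepage velocity v = q / n_e = 0.1076 / 0.24 = 0.4485 m/day.
Travel time t = L / v = 997 / 0.4485 = 2223 days = 6.087 years.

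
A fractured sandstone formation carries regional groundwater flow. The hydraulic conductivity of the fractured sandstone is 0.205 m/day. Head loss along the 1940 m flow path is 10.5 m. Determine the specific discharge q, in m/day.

0.00111

Hydraulic gradient i = Δh / L = 10.5 / 1940 = 0.005412.
Specific discharge q = K · i = 0.2050 × 0.005412 = 0.001110 m/day.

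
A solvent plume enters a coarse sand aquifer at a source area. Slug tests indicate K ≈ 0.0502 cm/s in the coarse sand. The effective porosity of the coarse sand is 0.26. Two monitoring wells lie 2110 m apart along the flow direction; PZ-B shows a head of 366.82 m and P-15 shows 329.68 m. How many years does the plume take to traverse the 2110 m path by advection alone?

Convert K: 0.0502 cm/s × 864 = 43.37 m/day.
Hydraulic gradient i = (366.82 − 329.68) / 2110 = 37.14 / 2110 = 0.01760.
Darcy flux q = K · i = 43.37 × 0.01760 = 0.7634 m/day.
Seepage velocity v = q / n_e = 0.7634 / 0.26 = 2.936 m/day.
Travel time t = L / v = 2110 / 2.936 = 718.6 days = 1.967 years.

1.97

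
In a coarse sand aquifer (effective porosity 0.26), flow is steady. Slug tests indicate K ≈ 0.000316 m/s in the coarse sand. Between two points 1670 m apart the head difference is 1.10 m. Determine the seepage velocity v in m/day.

0.0692

Convert K: 0.000316 m/s × 86400 = 27.30 m/day.
Hydraulic gradient i = Δh / L = 1.10 / 1670 = 0.0006587.
Darcy flux q = K · i = 27.30 × 0.0006587 = 0.01798 m/day.
Seepage velocity v = q / n_e = 0.01798 / 0.26 = 0.06917 m/day.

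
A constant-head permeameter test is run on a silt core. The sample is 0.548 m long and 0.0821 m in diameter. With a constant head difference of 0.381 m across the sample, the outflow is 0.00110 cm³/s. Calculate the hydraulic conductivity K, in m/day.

0.0258

Cross-sectional area A = π·(d/2)² = π × (0.0821/2)² = 0.005294 m².
Convert discharge: 0.00110 cm³/s = 1.100e-09 m³/s.
Darcy's law rearranged: K = Q·L / (A·Δh) = 1.100e-09 × 0.548 / (0.005294 × 0.381) = 2.989e-07 m/s = 0.02582 m/day.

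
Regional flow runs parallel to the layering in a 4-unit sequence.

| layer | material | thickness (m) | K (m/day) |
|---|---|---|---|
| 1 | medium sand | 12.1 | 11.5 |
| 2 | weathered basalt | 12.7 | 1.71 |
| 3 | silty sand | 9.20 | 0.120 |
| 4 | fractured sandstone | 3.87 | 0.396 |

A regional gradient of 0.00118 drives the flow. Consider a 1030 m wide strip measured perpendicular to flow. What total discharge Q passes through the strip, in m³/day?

Flow is parallel to layering, so each bed carries its own Darcy discharge and the transmissivities add.
Σ(K_i·b_i) = 11.5×12.1 + 1.71×12.7 + 0.120×9.20 + 0.396×3.87 = 163.5 m²/day.
Hydraulic gradient i = 0.00118.
Q = Σ(K_i·b_i) · W · i = 163.5 × 1030 × 0.001180 = 198.7 m³/day.

199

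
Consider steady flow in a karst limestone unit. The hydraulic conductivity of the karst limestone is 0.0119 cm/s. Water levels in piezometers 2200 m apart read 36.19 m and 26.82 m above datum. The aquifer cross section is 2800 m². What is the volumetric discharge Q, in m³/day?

123

Convert K: 0.0119 cm/s × 864 = 10.28 m/day.
Hydraulic gradient i = (36.19 − 26.82) / 2200 = 9.37 / 2200 = 0.004259.
Darcy's law: Q = K · A · i = 10.28 × 2800 × 0.004259 = 122.6 m³/day.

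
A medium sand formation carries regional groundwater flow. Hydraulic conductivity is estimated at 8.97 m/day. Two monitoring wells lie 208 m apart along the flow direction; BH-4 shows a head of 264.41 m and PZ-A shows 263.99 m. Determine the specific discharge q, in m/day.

0.0181

Hydraulic gradient i = (264.41 − 263.99) / 208 = 0.42 / 208 = 0.002019.
Specific discharge q = K · i = 8.970 × 0.002019 = 0.01811 m/day.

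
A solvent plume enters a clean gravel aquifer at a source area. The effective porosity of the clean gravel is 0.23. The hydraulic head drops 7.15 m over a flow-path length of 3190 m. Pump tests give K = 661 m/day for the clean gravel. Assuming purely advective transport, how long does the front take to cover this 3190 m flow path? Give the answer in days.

Hydraulic gradient i = Δh / L = 7.15 / 3190 = 0.002241.
Darcy flux q = K · i = 661.0 × 0.002241 = 1.482 m/day.
Seepage velocity v = q / n_e = 1.482 / 0.23 = 6.442 m/day.
Travel time t = L / v = 3190 / 6.442 = 495.2 days.

495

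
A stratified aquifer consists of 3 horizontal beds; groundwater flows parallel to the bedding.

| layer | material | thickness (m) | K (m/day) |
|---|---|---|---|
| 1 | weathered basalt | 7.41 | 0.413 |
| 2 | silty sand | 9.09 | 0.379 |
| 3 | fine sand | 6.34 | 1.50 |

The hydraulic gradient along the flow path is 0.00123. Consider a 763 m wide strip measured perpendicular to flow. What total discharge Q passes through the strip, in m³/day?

Flow is parallel to layering, so each bed carries its own Darcy discharge and the transmissivities add.
Σ(K_i·b_i) = 0.413×7.41 + 0.379×9.09 + 1.50×6.34 = 16.02 m²/day.
Hydraulic gradient i = 0.00123.
Q = Σ(K_i·b_i) · W · i = 16.02 × 763 × 0.001230 = 15.03 m³/day.

15.0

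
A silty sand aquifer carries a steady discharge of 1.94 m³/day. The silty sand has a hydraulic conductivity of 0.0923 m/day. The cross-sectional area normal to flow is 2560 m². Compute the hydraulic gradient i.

0.00821

From Q = K·A·i, i = Q / (K·A) = 1.94 / (0.09230 × 2560) = 0.008210.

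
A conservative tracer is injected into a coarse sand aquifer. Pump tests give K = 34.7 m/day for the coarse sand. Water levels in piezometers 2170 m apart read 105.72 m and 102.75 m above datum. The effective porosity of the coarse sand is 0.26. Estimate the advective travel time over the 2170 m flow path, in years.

Hydraulic gradient i = (105.72 − 102.75) / 2170 = 2.97 / 2170 = 0.001369.
Darcy flux q = K · i = 34.70 × 0.001369 = 0.04749 m/day.
Seepage velocity v = q / n_e = 0.04749 / 0.26 = 0.1827 m/day.
Travel time t = L / v = 2170 / 0.1827 = 11880 days = 32.52 years.

32.5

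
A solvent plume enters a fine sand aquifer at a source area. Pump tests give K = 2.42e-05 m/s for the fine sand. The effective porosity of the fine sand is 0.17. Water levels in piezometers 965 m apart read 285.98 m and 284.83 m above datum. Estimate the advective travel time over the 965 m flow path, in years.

Convert K: 2.42e-05 m/s × 86400 = 2.091 m/day.
Hydraulic gradient i = (285.98 − 284.83) / 965 = 1.15 / 965 = 0.001192.
Darcy flux q = K · i = 2.091 × 0.001192 = 0.002492 m/day.
Seepage velocity v = q / n_e = 0.002492 / 0.17 = 0.01466 m/day.
Travel time t = L / v = 965 / 0.01466 = 65838 days = 180.3 years.

180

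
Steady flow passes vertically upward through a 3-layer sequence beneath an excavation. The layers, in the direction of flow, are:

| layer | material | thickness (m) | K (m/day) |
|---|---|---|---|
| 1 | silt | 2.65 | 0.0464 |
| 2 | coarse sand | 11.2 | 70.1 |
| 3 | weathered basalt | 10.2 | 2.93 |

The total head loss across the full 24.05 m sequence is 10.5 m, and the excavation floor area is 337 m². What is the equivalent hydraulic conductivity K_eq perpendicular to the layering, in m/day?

Flow is perpendicular to layering, so the layers act in series and the equivalent K is the thickness-weighted harmonic mean.
Total thickness L = 2.65 + 11.2 + 10.2 = 24.05 m.
Σ(b_i/K_i) = 2.65/0.0464 + 11.2/70.1 + 10.2/2.93 = 60.75 d.
K_eq = L / Σ(b_i/K_i) = 24.05 / 60.75 = 0.3959 m/day.

0.396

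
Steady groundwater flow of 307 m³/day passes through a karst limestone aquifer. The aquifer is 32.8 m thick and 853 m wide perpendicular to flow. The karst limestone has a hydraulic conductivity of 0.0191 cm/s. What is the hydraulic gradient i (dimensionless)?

0.000665

Convert K: 0.0191 cm/s × 864 = 16.50 m/day.
Cross-sectional area A = 853 × 32.8 = 27978 m².
From Q = K·A·i, i = Q / (K·A) = 307 / (16.50 × 27978) = 0.0006649.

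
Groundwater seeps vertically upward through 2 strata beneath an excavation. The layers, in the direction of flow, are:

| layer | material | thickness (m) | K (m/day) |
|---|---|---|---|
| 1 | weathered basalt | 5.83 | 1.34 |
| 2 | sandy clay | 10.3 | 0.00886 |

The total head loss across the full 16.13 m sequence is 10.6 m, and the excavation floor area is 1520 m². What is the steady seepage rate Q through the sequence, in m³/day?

13.8

Flow is perpendicular to layering, so the layers act in series and the equivalent K is the thickness-weighted harmonic mean.
Total thickness L = 5.83 + 10.3 = 16.13 m.
Σ(b_i/K_i) = 5.83/1.34 + 10.3/0.00886 = 1167 d.
K_eq = L / Σ(b_i/K_i) = 16.13 / 1167 = 0.01382 m/day.
Q = K_eq · A · (Δh/L) = 0.01382 × 1520 × (10.6/16.13) = 13.81 m³/day.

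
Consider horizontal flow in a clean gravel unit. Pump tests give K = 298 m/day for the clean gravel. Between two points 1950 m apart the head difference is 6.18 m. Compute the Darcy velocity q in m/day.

0.944

Hydraulic gradient i = Δh / L = 6.18 / 1950 = 0.003169.
Specific discharge q = K · i = 298.0 × 0.003169 = 0.9444 m/day.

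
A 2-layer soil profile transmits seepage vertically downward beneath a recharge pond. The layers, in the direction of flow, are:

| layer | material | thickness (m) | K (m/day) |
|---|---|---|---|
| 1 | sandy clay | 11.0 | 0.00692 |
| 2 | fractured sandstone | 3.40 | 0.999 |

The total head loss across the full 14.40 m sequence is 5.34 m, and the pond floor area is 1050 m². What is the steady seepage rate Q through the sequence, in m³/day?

3.52

Flow is perpendicular to layering, so the layers act in series and the equivalent K is the thickness-weighted harmonic mean.
Total thickness L = 11.0 + 3.40 = 14.40 m.
Σ(b_i/K_i) = 11.0/0.00692 + 3.40/0.999 = 1593 d.
K_eq = L / Σ(b_i/K_i) = 14.40 / 1593 = 0.009040 m/day.
Q = K_eq · A · (Δh/L) = 0.009040 × 1050 × (5.34/14.40) = 3.520 m³/day.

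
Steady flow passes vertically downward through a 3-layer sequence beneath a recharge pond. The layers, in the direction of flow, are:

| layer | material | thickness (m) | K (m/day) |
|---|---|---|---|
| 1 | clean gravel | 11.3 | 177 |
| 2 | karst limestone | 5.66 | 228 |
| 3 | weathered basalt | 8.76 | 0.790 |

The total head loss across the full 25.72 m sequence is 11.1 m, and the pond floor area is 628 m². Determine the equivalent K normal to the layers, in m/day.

2.30

Flow is perpendicular to layering, so the layers act in series and the equivalent K is the thickness-weighted harmonic mean.
Total thickness L = 11.3 + 5.66 + 8.76 = 25.72 m.
Σ(b_i/K_i) = 11.3/177 + 5.66/228 + 8.76/0.790 = 11.18 d.
K_eq = L / Σ(b_i/K_i) = 25.72 / 11.18 = 2.301 m/day.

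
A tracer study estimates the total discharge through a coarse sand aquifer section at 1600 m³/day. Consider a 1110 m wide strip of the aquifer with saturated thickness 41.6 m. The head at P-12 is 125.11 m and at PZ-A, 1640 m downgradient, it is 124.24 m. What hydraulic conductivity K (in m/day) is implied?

Cross-sectional area A = 1110 × 41.6 = 46176 m².
Hydraulic gradient i = (125.11 − 124.24) / 1640 = 0.87 / 1640 = 0.0005305.
From Q = K·A·i, K = Q / (A·i) = 1600 / (46176 × 0.0005305) = 65.32 m/day.

65.3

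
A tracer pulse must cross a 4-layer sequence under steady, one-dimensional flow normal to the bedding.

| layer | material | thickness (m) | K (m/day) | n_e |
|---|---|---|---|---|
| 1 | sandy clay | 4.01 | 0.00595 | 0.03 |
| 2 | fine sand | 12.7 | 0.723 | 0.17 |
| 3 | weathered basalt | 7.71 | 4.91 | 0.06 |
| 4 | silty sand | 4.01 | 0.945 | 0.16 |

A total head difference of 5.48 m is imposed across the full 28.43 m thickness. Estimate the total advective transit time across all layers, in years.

With flow normal to the layers, continuity requires the same specific discharge q through every layer.
Σ(b_i/K_i) = 4.01/0.00595 + 12.7/0.723 + 7.71/4.91 + 4.01/0.945 = 697.3 d.
q = Δh / Σ(b_i/K_i) = 5.48 / 697.3 = 0.007859 m/day.
In each layer the seepage velocity is v_i = q/n_i, so the layer transit time is t_i = b_i·n_i / q:
  layer 1 (sandy clay): t_1 = 4.01 × 0.03 / 0.007859 = 15.31 d
  layer 2 (fine sand): t_2 = 12.7 × 0.17 / 0.007859 = 274.7 d
  layer 3 (weathered basalt): t_3 = 7.71 × 0.06 / 0.007859 = 58.87 d
  layer 4 (silty sand): t_4 = 4.01 × 0.16 / 0.007859 = 81.64 d
Total t = Σ t_i = 430.5 days = 1.179 years.

1.18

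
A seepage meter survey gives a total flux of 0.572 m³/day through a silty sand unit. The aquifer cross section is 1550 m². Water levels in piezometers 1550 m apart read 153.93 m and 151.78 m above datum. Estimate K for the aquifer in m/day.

0.266

Hydraulic gradient i = (153.93 − 151.78) / 1550 = 2.15 / 1550 = 0.001387.
From Q = K·A·i, K = Q / (A·i) = 0.572 / (1550 × 0.001387) = 0.2660 m/day.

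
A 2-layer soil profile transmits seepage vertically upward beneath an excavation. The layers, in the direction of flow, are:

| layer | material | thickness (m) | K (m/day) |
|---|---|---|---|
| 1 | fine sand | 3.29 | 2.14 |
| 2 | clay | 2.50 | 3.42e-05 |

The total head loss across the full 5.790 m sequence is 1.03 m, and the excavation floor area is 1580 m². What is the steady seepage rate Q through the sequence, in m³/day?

0.0223

Flow is perpendicular to layering, so the layers act in series and the equivalent K is the thickness-weighted harmonic mean.
Total thickness L = 3.29 + 2.50 = 5.790 m.
Σ(b_i/K_i) = 3.29/2.14 + 2.50/3.42e-05 = 73101 d.
K_eq = L / Σ(b_i/K_i) = 5.790 / 73101 = 7.921e-05 m/day.
Q = K_eq · A · (Δh/L) = 7.921e-05 × 1580 × (1.03/5.790) = 0.02226 m³/day.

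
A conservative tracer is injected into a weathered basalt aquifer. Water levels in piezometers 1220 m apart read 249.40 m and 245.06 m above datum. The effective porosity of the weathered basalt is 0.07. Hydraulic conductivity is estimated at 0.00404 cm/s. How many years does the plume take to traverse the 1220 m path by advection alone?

18.8

Convert K: 0.00404 cm/s × 864 = 3.491 m/day.
Hydraulic gradient i = (249.40 − 245.06) / 1220 = 4.34 / 1220 = 0.003557.
Darcy flux q = K · i = 3.491 × 0.003557 = 0.01242 m/day.
Seepage velocity v = q / n_e = 0.01242 / 0.07 = 0.1774 m/day.
Travel time t = L / v = 1220 / 0.1774 = 6878 days = 18.83 years.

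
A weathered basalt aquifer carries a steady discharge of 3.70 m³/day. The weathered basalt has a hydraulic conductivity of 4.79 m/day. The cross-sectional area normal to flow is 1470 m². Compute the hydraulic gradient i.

0.000525

From Q = K·A·i, i = Q / (K·A) = 3.70 / (4.790 × 1470) = 0.0005255.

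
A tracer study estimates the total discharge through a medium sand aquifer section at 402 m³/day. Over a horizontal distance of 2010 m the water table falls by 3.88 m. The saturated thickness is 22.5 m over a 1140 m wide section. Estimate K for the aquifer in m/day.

8.12

Cross-sectional area A = 1140 × 22.5 = 25650 m².
Hydraulic gradient i = Δh / L = 3.88 / 2010 = 0.001930.
From Q = K·A·i, K = Q / (A·i) = 402 / (25650 × 0.001930) = 8.119 m/day.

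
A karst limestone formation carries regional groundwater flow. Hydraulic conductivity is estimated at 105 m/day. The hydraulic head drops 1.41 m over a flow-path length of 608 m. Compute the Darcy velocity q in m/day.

0.244

Hydraulic gradient i = Δh / L = 1.41 / 608 = 0.002319.
Specific discharge q = K · i = 105.0 × 0.002319 = 0.2435 m/day.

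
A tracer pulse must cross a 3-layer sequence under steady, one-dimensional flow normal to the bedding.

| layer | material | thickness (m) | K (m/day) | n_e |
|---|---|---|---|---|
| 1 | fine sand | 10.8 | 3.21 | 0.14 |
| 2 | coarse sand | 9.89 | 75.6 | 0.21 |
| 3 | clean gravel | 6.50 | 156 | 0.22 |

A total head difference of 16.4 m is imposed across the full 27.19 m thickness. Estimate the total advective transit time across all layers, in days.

1.08

With flow normal to the layers, continuity requires the same specific discharge q through every layer.
Σ(b_i/K_i) = 10.8/3.21 + 9.89/75.6 + 6.50/156 = 3.537 d.
q = Δh / Σ(b_i/K_i) = 16.4 / 3.537 = 4.637 m/day.
In each layer the seepage velocity is v_i = q/n_i, so the layer transit time is t_i = b_i·n_i / q:
  layer 1 (fine sand): t_1 = 10.8 × 0.14 / 4.637 = 0.3261 d
  layer 2 (coarse sand): t_2 = 9.89 × 0.21 / 4.637 = 0.4479 d
  layer 3 (clean gravel): t_3 = 6.50 × 0.22 / 4.637 = 0.3084 d
Total t = Σ t_i = 1.082 days.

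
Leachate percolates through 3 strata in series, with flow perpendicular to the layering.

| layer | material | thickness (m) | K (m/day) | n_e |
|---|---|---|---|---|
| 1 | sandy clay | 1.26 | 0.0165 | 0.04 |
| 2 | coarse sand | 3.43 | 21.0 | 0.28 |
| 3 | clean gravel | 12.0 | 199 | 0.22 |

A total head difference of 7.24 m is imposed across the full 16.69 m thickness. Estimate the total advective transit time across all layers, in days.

With flow normal to the layers, continuity requires the same specific discharge q through every layer.
Σ(b_i/K_i) = 1.26/0.0165 + 3.43/21.0 + 12.0/199 = 76.59 d.
q = Δh / Σ(b_i/K_i) = 7.24 / 76.59 = 0.09453 m/day.
In each layer the seepage velocity is v_i = q/n_i, so the layer transit time is t_i = b_i·n_i / q:
  layer 1 (sandy clay): t_1 = 1.26 × 0.04 / 0.09453 = 0.5331 d
  layer 2 (coarse sand): t_2 = 3.43 × 0.28 / 0.09453 = 10.16 d
  layer 3 (clean gravel): t_3 = 12.0 × 0.22 / 0.09453 = 27.93 d
Total t = Σ t_i = 38.62 days.

38.6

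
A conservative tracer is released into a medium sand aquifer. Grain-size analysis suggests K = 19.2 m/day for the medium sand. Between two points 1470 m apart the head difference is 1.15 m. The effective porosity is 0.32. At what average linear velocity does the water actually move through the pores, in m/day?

Hydraulic gradient i = Δh / L = 1.15 / 1470 = 0.0007823.
Darcy flux q = K · i = 19.20 × 0.0007823 = 0.01502 m/day.
Seepage velocity v = q / n_e = 0.01502 / 0.32 = 0.04694 m/day.

0.0469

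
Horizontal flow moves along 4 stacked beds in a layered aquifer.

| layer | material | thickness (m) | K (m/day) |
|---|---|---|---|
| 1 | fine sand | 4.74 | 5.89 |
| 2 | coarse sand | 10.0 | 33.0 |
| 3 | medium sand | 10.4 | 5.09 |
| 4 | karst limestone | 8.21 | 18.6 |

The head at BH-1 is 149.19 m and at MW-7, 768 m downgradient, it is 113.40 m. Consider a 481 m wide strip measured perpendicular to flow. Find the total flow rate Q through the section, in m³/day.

Flow is parallel to layering, so each bed carries its own Darcy discharge and the transmissivities add.
Σ(K_i·b_i) = 5.89×4.74 + 33.0×10.0 + 5.09×10.4 + 18.6×8.21 = 563.6 m²/day.
Hydraulic gradient i = (149.19 − 113.40) / 768 = 35.79 / 768 = 0.04660.
Q = Σ(K_i·b_i) · W · i = 563.6 × 481 × 0.04660 = 12632 m³/day.

12600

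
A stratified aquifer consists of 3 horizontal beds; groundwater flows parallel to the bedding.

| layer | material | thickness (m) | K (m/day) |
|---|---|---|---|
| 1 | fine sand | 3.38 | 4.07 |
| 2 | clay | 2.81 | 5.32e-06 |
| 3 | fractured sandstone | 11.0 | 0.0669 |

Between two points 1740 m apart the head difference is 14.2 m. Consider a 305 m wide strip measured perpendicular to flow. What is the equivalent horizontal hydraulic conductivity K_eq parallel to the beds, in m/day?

0.843

Flow is parallel to layering, so each bed carries its own Darcy discharge and the transmissivities add.
Σ(K_i·b_i) = 4.07×3.38 + 5.32e-06×2.81 + 0.0669×11.0 = 14.49 m²/day.
Total thickness b = 17.19 m, so K_eq = Σ(K_i·b_i)/b = 0.8431 m/day.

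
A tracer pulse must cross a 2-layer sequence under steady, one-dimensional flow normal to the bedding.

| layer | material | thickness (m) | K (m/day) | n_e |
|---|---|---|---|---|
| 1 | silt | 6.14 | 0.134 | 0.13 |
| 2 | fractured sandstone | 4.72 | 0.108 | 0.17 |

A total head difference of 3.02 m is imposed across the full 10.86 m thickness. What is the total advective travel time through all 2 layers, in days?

47.4

With flow normal to the layers, continuity requires the same specific discharge q through every layer.
Σ(b_i/K_i) = 6.14/0.134 + 4.72/0.108 = 89.52 d.
q = Δh / Σ(b_i/K_i) = 3.02 / 89.52 = 0.03373 m/day.
In each layer the seepage velocity is v_i = q/n_i, so the layer transit time is t_i = b_i·n_i / q:
  layer 1 (silt): t_1 = 6.14 × 0.13 / 0.03373 = 23.66 d
  layer 2 (fractured sandstone): t_2 = 4.72 × 0.17 / 0.03373 = 23.79 d
Total t = Σ t_i = 47.45 days.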